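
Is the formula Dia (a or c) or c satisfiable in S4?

1. Dia (a or c) or c, u
2. c, u
Accessibility: uRu

Satisfiable (open branch found)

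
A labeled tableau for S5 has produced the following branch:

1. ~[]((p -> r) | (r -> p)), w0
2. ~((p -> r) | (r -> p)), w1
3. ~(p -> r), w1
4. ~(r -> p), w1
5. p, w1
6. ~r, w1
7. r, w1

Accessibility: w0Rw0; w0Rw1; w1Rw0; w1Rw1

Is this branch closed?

Closed

Both r and ~r appear at w1.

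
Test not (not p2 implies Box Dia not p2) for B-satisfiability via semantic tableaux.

Unsatisfiable (every branch closes)

1. not (not p2 implies Box Dia not p2), w0
2. not p2, w0   [neg-implies-rule on 1]
3. not Box Dia not p2, w0   [neg-implies-rule on 1]
4. not Dia not p2, w1   [neg-Box-rule on 3: fresh world w1, w0Rw1]
5. p2, w0   [neg-Dia-rule on 4 via w1Rw0]
Accessibility: w0Rw0, w0Rw1, w1Rw0, w1Rw1
Branch closes: p2 and not p2 both at w0.
(One branch shown.) All branches close.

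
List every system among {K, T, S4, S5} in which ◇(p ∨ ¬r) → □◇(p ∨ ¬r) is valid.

S4-tableau for the negation ¬(◇(p ∨ ¬r) → □◇(p ∨ ¬r)):
1. ¬(◇(p ∨ ¬r) → □◇(p ∨ ¬r)), 0
2. ◇(p ∨ ¬r), 0
3. ¬□◇(p ∨ ¬r), 0
4. p ∨ ¬r, 1
5. ¬r, 1
6. ¬◇(p ∨ ¬r), 2
7. ¬(p ∨ ¬r), 2
8. ¬p, 2
9. r, 2
Accessibility: 0R0, 0R1, 0R2, 1R1, 2R2
Complete open branch: countermodel on an S4-frame, so not valid in S4, nor in K, T (the same frame is also a K-frame and a T-frame).
S5-tableau for the negation ¬(◇(p ∨ ¬r) → □◇(p ∨ ¬r)):
1. ¬(◇(p ∨ ¬r) → □◇(p ∨ ¬r)), 0
2. ◇(p ∨ ¬r), 0
3. ¬□◇(p ∨ ¬r), 0
4. p ∨ ¬r, 1
5. ¬r, 1
6. ¬◇(p ∨ ¬r), 2
7. ¬(p ∨ ¬r), 0
8. ¬p, 0
9. r, 0
10. ¬(p ∨ ¬r), 1
11. ¬p, 1
12. r, 1
Accessibility: 0R0, 0R1, 0R2, 1R0, 1R1, 1R2, 2R0, 2R1, 2R2
Branch closes: r and ¬r both at 1.
Every branch closes (one shown): valid in S5.

S5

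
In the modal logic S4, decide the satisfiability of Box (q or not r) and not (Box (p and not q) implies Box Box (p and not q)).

No, unsatisfiable

1. Box (q or not r) and not (Box (p and not q) implies Box Box (p and not q)), u
2. Box (q or not r), u
3. not (Box (p and not q) implies Box Box (p and not q)), u
4. Box (p and not q), u
5. not Box Box (p and not q), u
6. q or not r, u
7. p and not q, u
8. p, u
9. not q, u
10. not r, u
11. not Box (p and not q), v
12. q or not r, v
13. p and not q, v
14. p, v
15. not q, v
16. not r, v
17. not (p and not q), w
18. q or not r, w
19. p and not q, w
20. p, w
21. not q, w
22. q, w
Accessibility: uRu, uRv, uRw, vRv, vRw, wRw
Branch closes: q and not q both at w.
(One branch shown.) All branches close.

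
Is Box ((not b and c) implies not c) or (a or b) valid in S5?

Tableau for the negation not (Box ((not b and c) implies not c) or (a or b)):
1. not (Box ((not b and c) implies not c) or (a or b)), 0
2. not Box ((not b and c) implies not c), 0
3. not (a or b), 0
4. not a, 0
5. not b, 0
6. not ((not b and c) implies not c), 1
7. not b and c, 1
8. c, 1
9. not b, 1
Accessibility: 0R0, 0R1, 1R0, 1R1
The negation has an open branch (countermodel exists).

Invalid (countermodel exists)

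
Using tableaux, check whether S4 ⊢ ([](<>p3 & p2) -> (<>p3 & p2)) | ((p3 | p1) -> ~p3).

Tableau for the negation ~(([](<>p3 & p2) -> (<>p3 & p2)) | ((p3 | p1) -> ~p3)):
1. ~(([](<>p3 & p2) -> (<>p3 & p2)) | ((p3 | p1) -> ~p3)), 0
2. ~([](<>p3 & p2) -> (<>p3 & p2)), 0
3. ~((p3 | p1) -> ~p3), 0
4. [](<>p3 & p2), 0
5. ~(<>p3 & p2), 0
6. p3 | p1, 0
7. p3, 0
8. <>p3 & p2, 0
9. <>p3, 0
10. p2, 0
11. ~<>p3, 0
12. ~p3, 0
Accessibility: 0R0
Branch closes: p3 and ~p3 both at 0.
All branches of the negation close; one closing branch shown above.

Valid in S4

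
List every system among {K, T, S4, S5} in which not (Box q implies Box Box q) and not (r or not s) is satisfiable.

S4-tableau for the formula:
1. not (Box q implies Box Box q) and not (r or not s), u
2. not (Box q implies Box Box q), u
3. not (r or not s), u
4. Box q, u
5. not Box Box q, u
6. not r, u
7. s, u
8. q, u
9. not Box q, v
10. q, v
11. not q, w
12. q, w
Accessibility: uRu, uRv, uRw, vRv, vRw, wRw
Branch closes: q and not q both at w.
Every branch closes (one shown): unsatisfiable in S4, hence also in S5 (every S5-frame is an S4-frame).
T-tableau for the formula:
1. not (Box q implies Box Box q) and not (r or not s), u
2. not (Box q implies Box Box q), u
3. not (r or not s), u
4. Box q, u
5. not Box Box q, u
6. not r, u
7. s, u
8. q, u
9. not Box q, v
10. q, v
11. not q, w
Accessibility: uRu, uRv, vRv, vRw, wRw
Complete open branch: satisfiable in T, hence also in K (this T-model is also a K-model).

K, T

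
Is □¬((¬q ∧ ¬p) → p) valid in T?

Not valid

Tableau for the negation ¬□¬((¬q ∧ ¬p) → p):
1. ¬□¬((¬q ∧ ¬p) → p), u
2. (¬q ∧ ¬p) → p, v
3. p, v
Accessibility: uRu, uRv, vRv
The negation has an open branch (countermodel exists).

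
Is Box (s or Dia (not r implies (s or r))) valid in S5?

Invalid (countermodel exists)

Tableau for the negation not Box (s or Dia (not r implies (s or r))):
1. not Box (s or Dia (not r implies (s or r))), 0
2. not (s or Dia (not r implies (s or r))), 1
3. not s, 1
4. not Dia (not r implies (s or r)), 1
5. not (not r implies (s or r)), 0
6. not r, 0
7. not (s or r), 0
8. not s, 0
9. not (not r implies (s or r)), 1
10. not r, 1
11. not (s or r), 1
Accessibility: 0R0, 0R1, 1R0, 1R1
The negation has an open branch (countermodel exists).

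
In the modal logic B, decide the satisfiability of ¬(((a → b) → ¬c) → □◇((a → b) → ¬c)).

Unsatisfiable

1. ¬(((a → b) → ¬c) → □◇((a → b) → ¬c)), u
2. (a → b) → ¬c, u   [¬→-rule on 1]
3. ¬□◇((a → b) → ¬c), u   [¬→-rule on 1]
4. ¬(a → b), u   [→-rule on 2 (branches; this branch)]
5. a, u   [¬→-rule on 4]
6. ¬b, u   [¬→-rule on 4]
7. ¬◇((a → b) → ¬c), v   [¬□-rule on 3: fresh world v, uRv]
8. ¬((a → b) → ¬c), u   [¬◇-rule on 7 via vRu]
9. a → b, u   [¬→-rule on 8]
10. c, u   [¬→-rule on 8]
11. ¬((a → b) → ¬c), v   [¬◇-rule on 7 via vRv]
12. a → b, v   [¬→-rule on 11]
13. c, v   [¬→-rule on 11]
14. b, u   [→-rule on 9 (branches; this branch)]
Accessibility: uRu, uRv, vRu, vRv
Branch closes: b and ¬b both at u.
All branches of the tableau close; one closing branch shown above.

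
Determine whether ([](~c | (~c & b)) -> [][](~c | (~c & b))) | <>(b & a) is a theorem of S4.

Valid in S4

Tableau for the negation ~(([](~c | (~c & b)) -> [][](~c | (~c & b))) | <>(b & a)):
1. ~(([](~c | (~c & b)) -> [][](~c | (~c & b))) | <>(b & a)), 0
2. ~([](~c | (~c & b)) -> [][](~c | (~c & b))), 0
3. ~<>(b & a), 0
4. [](~c | (~c & b)), 0
5. ~[][](~c | (~c & b)), 0
6. ~(b & a), 0
7. ~c | (~c & b), 0
8. ~a, 0
9. ~c & b, 0
10. ~c, 0
11. b, 0
12. ~[](~c | (~c & b)), 1
13. ~(b & a), 1
14. ~c | (~c & b), 1
15. ~a, 1
16. ~c & b, 1
17. ~c, 1
18. b, 1
19. ~(~c | (~c & b)), 2
20. c, 2
21. ~(~c & b), 2
22. ~(b & a), 2
23. ~c | (~c & b), 2
24. ~b, 2
25. ~a, 2
26. ~c & b, 2
27. ~c, 2
28. b, 2
Accessibility: 0R0, 0R1, 0R2, 1R1, 1R2, 2R2
Branch closes: c and ~c both at 2.
All branches of the negation close; one closing branch shown above.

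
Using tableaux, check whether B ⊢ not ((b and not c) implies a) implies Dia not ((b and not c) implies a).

Tableau for the negation not (not ((b and not c) implies a) implies Dia not ((b and not c) implies a)):
1. not (not ((b and not c) implies a) implies Dia not ((b and not c) implies a)), w0
2. not ((b and not c) implies a), w0
3. not Dia not ((b and not c) implies a), w0
4. b and not c, w0
5. not a, w0
6. b, w0
7. not c, w0
8. (b and not c) implies a, w0
9. not (b and not c), w0
10. c, w0
Accessibility: w0Rw0
Branch closes: c and not c both at w0.
All branches of the negation close; one closing branch shown above.

Valid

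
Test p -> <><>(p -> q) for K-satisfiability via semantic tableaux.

1. p -> <><>(p -> q), u
2. <><>(p -> q), u
3. <>(p -> q), v
4. p -> q, w
5. q, w
Accessibility: uRv, vRw

Satisfiable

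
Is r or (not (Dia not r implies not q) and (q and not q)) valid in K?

Tableau for the negation not (r or (not (Dia not r implies not q) and (q and not q))):
1. not (r or (not (Dia not r implies not q) and (q and not q))), 0
2. not r, 0   [neg-or-rule on 1]
3. not (not (Dia not r implies not q) and (q and not q)), 0   [neg-or-rule on 1]
4. not (q and not q), 0   [neg-and-rule on 3 (branches; this branch)]
5. q, 0   [neg-and-rule on 4 (branches; this branch)]
The negation has an open branch (countermodel exists).

Invalid (countermodel exists)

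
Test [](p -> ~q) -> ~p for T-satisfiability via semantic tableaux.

Yes, satisfiable

1. [](p -> ~q) -> ~p, 0
2. ~p, 0
Accessibility: 0R0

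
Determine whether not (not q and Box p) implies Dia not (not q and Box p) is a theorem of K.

Tableau for the negation not (not (not q and Box p) implies Dia not (not q and Box p)):
1. not (not (not q and Box p) implies Dia not (not q and Box p)), w0
2. not (not q and Box p), w0   [neg-implies-rule on 1]
3. not Dia not (not q and Box p), w0   [neg-implies-rule on 1]
4. not Box p, w0   [neg-and-rule on 2 (branches; this branch)]
5. not p, w1   [neg-Box-rule on 4: fresh world w1, w0Rw1]
6. not q and Box p, w1   [neg-Dia-rule on 3 via w0Rw1]
7. not q, w1   [and-rule on 6]
8. Box p, w1   [and-rule on 6]
Accessibility: w0Rw1
The negation has an open branch (countermodel exists).

No, not valid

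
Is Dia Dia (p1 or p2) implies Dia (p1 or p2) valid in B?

Invalid (countermodel exists)

Tableau for the negation not (Dia Dia (p1 or p2) implies Dia (p1 or p2)):
1. not (Dia Dia (p1 or p2) implies Dia (p1 or p2)), u
2. Dia Dia (p1 or p2), u   [neg-implies-rule on 1]
3. not Dia (p1 or p2), u   [neg-implies-rule on 1]
4. not (p1 or p2), u   [neg-Dia-rule on 3 via uRu]
5. not p1, u   [neg-or-rule on 4]
6. not p2, u   [neg-or-rule on 4]
7. Dia (p1 or p2), v   [Dia-rule on 2: fresh world v, uRv]
8. not (p1 or p2), v   [neg-Dia-rule on 3 via uRv]
9. not p1, v   [neg-or-rule on 8]
10. not p2, v   [neg-or-rule on 8]
11. p1 or p2, w   [Dia-rule on 7: fresh world w, vRw]
12. p2, w   [or-rule on 11 (branches; this branch)]
Accessibility: uRu, uRv, vRu, vRv, vRw, wRv, wRw
The negation has an open branch (countermodel exists).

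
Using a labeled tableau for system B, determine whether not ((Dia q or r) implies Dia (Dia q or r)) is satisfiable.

Unsatisfiable (every branch closes)

1. not ((Dia q or r) implies Dia (Dia q or r)), u
2. Dia q or r, u
3. not Dia (Dia q or r), u
4. not (Dia q or r), u
5. not Dia q, u
6. not r, u
7. not q, u
8. Dia q, u
9. q, v
10. not (Dia q or r), v
11. not Dia q, v
12. not r, v
13. not q, v
Accessibility: uRu, uRv, vRu, vRv
Branch closes: q and not q both at v.
Every branch closes; the branch above is one of them.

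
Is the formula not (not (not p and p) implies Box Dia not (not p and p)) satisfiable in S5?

1. not (not (not p and p) implies Box Dia not (not p and p)), u
2. not (not p and p), u
3. not Box Dia not (not p and p), u
4. not p, u
5. not Dia not (not p and p), v
6. not p and p, u
7. p, u
Accessibility: uRu, uRv, vRu, vRv
Branch closes: p and not p both at u.
All branches of the tableau close; one closing branch shown above.

Unsatisfiable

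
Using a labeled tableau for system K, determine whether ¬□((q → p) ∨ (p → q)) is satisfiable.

1. ¬□((q → p) ∨ (p → q)), w0
2. ¬((q → p) ∨ (p → q)), w1
3. ¬(q → p), w1
4. ¬(p → q), w1
5. q, w1
6. ¬p, w1
7. p, w1
8. ¬q, w1
Accessibility: w0Rw1
Branch closes: p and ¬p both at w1.
(One branch shown.) All branches close.

Unsatisfiable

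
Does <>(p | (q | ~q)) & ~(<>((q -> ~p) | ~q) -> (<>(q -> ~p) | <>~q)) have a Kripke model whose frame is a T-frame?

1. <>(p | (q | ~q)) & ~(<>((q -> ~p) | ~q) -> (<>(q -> ~p) | <>~q)), u
2. <>(p | (q | ~q)), u
3. ~(<>((q -> ~p) | ~q) -> (<>(q -> ~p) | <>~q)), u
4. <>((q -> ~p) | ~q), u
5. ~(<>(q -> ~p) | <>~q), u
6. ~<>(q -> ~p), u
7. ~<>~q, u
8. ~(q -> ~p), u
9. q, u
10. p, u
11. p | (q | ~q), v
12. ~(q -> ~p), v
13. q, v
14. p, v
15. q | ~q, v
16. (q -> ~p) | ~q, w
17. ~(q -> ~p), w
18. q, w
19. p, w
20. q -> ~p, w
21. ~p, w
Accessibility: uRu, uRv, uRw, vRv, wRw
Branch closes: p and ~p both at w.
All branches of the tableau close; one closing branch shown above.

Unsatisfiable (every branch closes)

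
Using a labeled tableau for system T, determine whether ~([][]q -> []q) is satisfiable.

Unsatisfiable (every branch closes)

1. ~([][]q -> []q), w0
2. [][]q, w0
3. ~[]q, w0
4. []q, w0
5. q, w0
6. ~q, w1
7. []q, w1
8. q, w1
Accessibility: w0Rw0, w0Rw1, w1Rw1
Branch closes: q and ~q both at w1.
All branches of the tableau close; one closing branch shown above.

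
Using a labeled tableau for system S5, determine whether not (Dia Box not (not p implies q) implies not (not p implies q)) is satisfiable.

1. not (Dia Box not (not p implies q) implies not (not p implies q)), 0
2. Dia Box not (not p implies q), 0
3. not p implies q, 0
4. q, 0
5. Box not (not p implies q), 1
6. not (not p implies q), 0
7. not p, 0
8. not q, 0
Accessibility: 0R0, 0R1, 1R0, 1R1
Branch closes: q and not q both at 0.
(One branch shown.) All branches close.

No, unsatisfiable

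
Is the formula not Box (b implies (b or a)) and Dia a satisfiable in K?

Unsatisfiable

1. not Box (b implies (b or a)) and Dia a, u
2. not Box (b implies (b or a)), u   [and-rule on 1]
3. Dia a, u   [and-rule on 1]
4. not (b implies (b or a)), v   [neg-Box-rule on 2: fresh world v, uRv]
5. b, v   [neg-implies-rule on 4]
6. not (b or a), v   [neg-implies-rule on 4]
7. not b, v   [neg-or-rule on 6]
8. not a, v   [neg-or-rule on 6]
Accessibility: uRv
Branch closes: b and not b both at v.
(One branch shown.) All branches close.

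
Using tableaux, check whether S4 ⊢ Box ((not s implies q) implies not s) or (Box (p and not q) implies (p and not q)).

Yes, valid

Tableau for the negation not (Box ((not s implies q) implies not s) or (Box (p and not q) implies (p and not q))):
1. not (Box ((not s implies q) implies not s) or (Box (p and not q) implies (p and not q))), u
2. not Box ((not s implies q) implies not s), u
3. not (Box (p and not q) implies (p and not q)), u
4. Box (p and not q), u
5. not (p and not q), u
6. p and not q, u
7. p, u
8. not q, u
9. q, u
Accessibility: uRu
Branch closes: q and not q both at u.
Every branch of the negation's tableau closes; the branch above is one of them.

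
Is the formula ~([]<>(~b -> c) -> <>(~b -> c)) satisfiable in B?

Unsatisfiable

1. ~([]<>(~b -> c) -> <>(~b -> c)), w0
2. []<>(~b -> c), w0   [~->-rule on 1]
3. ~<>(~b -> c), w0   [~->-rule on 1]
4. <>(~b -> c), w0   [[]-rule on 2 via w0Rw0]
5. ~(~b -> c), w0   [~<>-rule on 3 via w0Rw0]
6. ~b, w0   [~->-rule on 5]
7. ~c, w0   [~->-rule on 5]
8. ~b -> c, w1   [<>-rule on 4: fresh world w1, w0Rw1]
9. <>(~b -> c), w1   [[]-rule on 2 via w0Rw1]
10. ~(~b -> c), w1   [~<>-rule on 3 via w0Rw1]
11. ~b, w1   [~->-rule on 10]
12. ~c, w1   [~->-rule on 10]
13. c, w1   [->-rule on 8 (branches; this branch)]
Accessibility: w0Rw0, w0Rw1, w1Rw0, w1Rw1
Branch closes: c and ~c both at w1.
(One branch shown.) All branches close.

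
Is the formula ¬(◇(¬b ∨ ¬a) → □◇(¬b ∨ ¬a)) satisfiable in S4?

1. ¬(◇(¬b ∨ ¬a) → □◇(¬b ∨ ¬a)), w0
2. ◇(¬b ∨ ¬a), w0   [¬→-rule on 1]
3. ¬□◇(¬b ∨ ¬a), w0   [¬→-rule on 1]
4. ¬b ∨ ¬a, w1   [◇-rule on 2: fresh world w1, w0Rw1]
5. ¬a, w1   [∨-rule on 4 (branches; this branch)]
6. ¬◇(¬b ∨ ¬a), w2   [¬□-rule on 3: fresh world w2, w0Rw2]
7. ¬(¬b ∨ ¬a), w2   [¬◇-rule on 6 via w2Rw2]
8. b, w2   [¬∨-rule on 7]
9. a, w2   [¬∨-rule on 7]
Accessibility: w0Rw0, w0Rw1, w0Rw2, w1Rw1, w2Rw2

Yes, satisfiable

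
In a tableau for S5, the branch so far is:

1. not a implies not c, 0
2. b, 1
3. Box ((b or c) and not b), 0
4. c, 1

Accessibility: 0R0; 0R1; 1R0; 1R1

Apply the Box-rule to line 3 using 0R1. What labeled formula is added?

(b or c) and not b, 1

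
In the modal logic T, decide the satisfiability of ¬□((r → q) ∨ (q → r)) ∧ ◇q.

1. ¬□((r → q) ∨ (q → r)) ∧ ◇q, w0
2. ¬□((r → q) ∨ (q → r)), w0
3. ◇q, w0
4. ¬((r → q) ∨ (q → r)), w1
5. ¬(r → q), w1
6. ¬(q → r), w1
7. r, w1
8. ¬q, w1
9. q, w1
10. ¬r, w1
Accessibility: w0Rw0, w0Rw1, w1Rw1
Branch closes: q and ¬q both at w1.
All branches of the tableau close; one closing branch shown above.

No, unsatisfiable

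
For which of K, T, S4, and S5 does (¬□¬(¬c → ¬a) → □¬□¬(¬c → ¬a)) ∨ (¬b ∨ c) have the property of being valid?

S5-tableau for the negation ¬((¬□¬(¬c → ¬a) → □¬□¬(¬c → ¬a)) ∨ (¬b ∨ c)):
1. ¬((¬□¬(¬c → ¬a) → □¬□¬(¬c → ¬a)) ∨ (¬b ∨ c)), u
2. ¬(¬□¬(¬c → ¬a) → □¬□¬(¬c → ¬a)), u   [¬∨-rule on 1]
3. ¬(¬b ∨ c), u   [¬∨-rule on 1]
4. ¬□¬(¬c → ¬a), u   [¬→-rule on 2]
5. ¬□¬□¬(¬c → ¬a), u   [¬→-rule on 2]
6. b, u   [¬∨-rule on 3]
7. ¬c, u   [¬∨-rule on 3]
8. ¬c → ¬a, v   [¬□-rule on 4: fresh world v, uRv]
9. ¬a, v   [→-rule on 8 (branches; this branch)]
10. □¬(¬c → ¬a), w   [¬□-rule on 5: fresh world w, uRw]
11. ¬(¬c → ¬a), u   [□-rule on 10 via wRu]
12. a, u   [¬→-rule on 11]
13. ¬(¬c → ¬a), v   [□-rule on 10 via wRv]
14. ¬c, v   [¬→-rule on 13]
15. a, v   [¬→-rule on 13]
Accessibility: uRu, uRv, uRw, vRu, vRv, vRw, wRu, wRv, wRw
Branch closes: a and ¬a both at v.
Every branch closes (one shown): valid in S5.
S4-tableau for the negation ¬((¬□¬(¬c → ¬a) → □¬□¬(¬c → ¬a)) ∨ (¬b ∨ c)):
1. ¬((¬□¬(¬c → ¬a) → □¬□¬(¬c → ¬a)) ∨ (¬b ∨ c)), u
2. ¬(¬□¬(¬c → ¬a) → □¬□¬(¬c → ¬a)), u   [¬∨-rule on 1]
3. ¬(¬b ∨ c), u   [¬∨-rule on 1]
4. ¬□¬(¬c → ¬a), u   [¬→-rule on 2]
5. ¬□¬□¬(¬c → ¬a), u   [¬→-rule on 2]
6. b, u   [¬∨-rule on 3]
7. ¬c, u   [¬∨-rule on 3]
8. ¬c → ¬a, v   [¬□-rule on 4: fresh world v, uRv]
9. ¬a, v   [→-rule on 8 (branches; this branch)]
10. □¬(¬c → ¬a), w   [¬□-rule on 5: fresh world w, uRw]
11. ¬(¬c → ¬a), w   [□-rule on 10 via wRw]
12. ¬c, w   [¬→-rule on 11]
13. a, w   [¬→-rule on 11]
Accessibility: uRu, uRv, uRw, vRv, wRw
Complete open branch: countermodel on an S4-frame, so not valid in S4, nor in K, T (the same frame is also a K-frame and a T-frame).

S5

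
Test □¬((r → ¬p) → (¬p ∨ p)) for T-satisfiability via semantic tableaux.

1. □¬((r → ¬p) → (¬p ∨ p)), 0
2. ¬((r → ¬p) → (¬p ∨ p)), 0
3. r → ¬p, 0
4. ¬(¬p ∨ p), 0
5. p, 0
6. ¬p, 0
Accessibility: 0R0
Branch closes: p and ¬p both at 0.
(One branch shown.) All branches close.

No, unsatisfiable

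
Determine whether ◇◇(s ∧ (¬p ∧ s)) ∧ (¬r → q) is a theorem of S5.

Tableau for the negation ¬(◇◇(s ∧ (¬p ∧ s)) ∧ (¬r → q)):
1. ¬(◇◇(s ∧ (¬p ∧ s)) ∧ (¬r → q)), w0
2. ¬(¬r → q), w0
3. ¬r, w0
4. ¬q, w0
Accessibility: w0Rw0
The negation has an open branch (countermodel exists).

Invalid (countermodel exists)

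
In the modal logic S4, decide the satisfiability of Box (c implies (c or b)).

1. Box (c implies (c or b)), 0
2. c implies (c or b), 0   [Box-rule on 1 via 0R0]
3. c or b, 0   [implies-rule on 2 (branches; this branch)]
4. b, 0   [or-rule on 3 (branches; this branch)]
Accessibility: 0R0

Satisfiable (open branch found)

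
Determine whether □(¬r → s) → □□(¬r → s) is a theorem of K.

Not valid

Tableau for the negation ¬(□(¬r → s) → □□(¬r → s)):
1. ¬(□(¬r → s) → □□(¬r → s)), u
2. □(¬r → s), u   [¬→-rule on 1]
3. ¬□□(¬r → s), u   [¬→-rule on 1]
4. ¬□(¬r → s), v   [¬□-rule on 3: fresh world v, uRv]
5. ¬r → s, v   [□-rule on 2 via uRv]
6. s, v   [→-rule on 5 (branches; this branch)]
7. ¬(¬r → s), w   [¬□-rule on 4: fresh world w, vRw]
8. ¬r, w   [¬→-rule on 7]
9. ¬s, w   [¬→-rule on 7]
Accessibility: uRv, vRw
The negation has an open branch (countermodel exists).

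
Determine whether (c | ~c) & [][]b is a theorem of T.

Tableau for the negation ~((c | ~c) & [][]b):
1. ~((c | ~c) & [][]b), 0
2. ~[][]b, 0
3. ~[]b, 1
4. ~b, 2
Accessibility: 0R0, 0R1, 1R1, 1R2, 2R2
The negation has an open branch (countermodel exists).

No, not valid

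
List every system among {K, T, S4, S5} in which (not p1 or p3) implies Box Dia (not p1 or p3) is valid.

S5-tableau for the negation not ((not p1 or p3) implies Box Dia (not p1 or p3)):
1. not ((not p1 or p3) implies Box Dia (not p1 or p3)), w0
2. not p1 or p3, w0
3. not Box Dia (not p1 or p3), w0
4. p3, w0
5. not Dia (not p1 or p3), w1
6. not (not p1 or p3), w0
7. p1, w0
8. not p3, w0
Accessibility: w0Rw0, w0Rw1, w1Rw0, w1Rw1
Branch closes: p3 and not p3 both at w0.
Every branch closes (one shown): valid in S5.
S4-tableau for the negation not ((not p1 or p3) implies Box Dia (not p1 or p3)):
1. not ((not p1 or p3) implies Box Dia (not p1 or p3)), w0
2. not p1 or p3, w0
3. not Box Dia (not p1 or p3), w0
4. p3, w0
5. not Dia (not p1 or p3), w1
6. not (not p1 or p3), w1
7. p1, w1
8. not p3, w1
Accessibility: w0Rw0, w0Rw1, w1Rw1
Complete open branch: countermodel on an S4-frame, so not valid in S4, nor in K, T (the same frame is also a K-frame and a T-frame).

S5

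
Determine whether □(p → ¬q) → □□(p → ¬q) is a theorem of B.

Tableau for the negation ¬(□(p → ¬q) → □□(p → ¬q)):
1. ¬(□(p → ¬q) → □□(p → ¬q)), 0
2. □(p → ¬q), 0   [¬→-rule on 1]
3. ¬□□(p → ¬q), 0   [¬→-rule on 1]
4. p → ¬q, 0   [□-rule on 2 via 0R0]
5. ¬q, 0   [→-rule on 4 (branches; this branch)]
6. ¬□(p → ¬q), 1   [¬□-rule on 3: fresh world 1, 0R1]
7. p → ¬q, 1   [□-rule on 2 via 0R1]
8. ¬q, 1   [→-rule on 7 (branches; this branch)]
9. ¬(p → ¬q), 2   [¬□-rule on 6: fresh world 2, 1R2]
10. p, 2   [¬→-rule on 9]
11. q, 2   [¬→-rule on 9]
Accessibility: 0R0, 0R1, 1R0, 1R1, 1R2, 2R1, 2R2
The negation has an open branch (countermodel exists).

Invalid (countermodel exists)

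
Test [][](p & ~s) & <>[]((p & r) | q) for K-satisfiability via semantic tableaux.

Satisfiable

1. [][](p & ~s) & <>[]((p & r) | q), u
2. [][](p & ~s), u   [&-rule on 1]
3. <>[]((p & r) | q), u   [&-rule on 1]
4. []((p & r) | q), v   [<>-rule on 3: fresh world v, uRv]
5. [](p & ~s), v   [[]-rule on 2 via uRv]
Accessibility: uRv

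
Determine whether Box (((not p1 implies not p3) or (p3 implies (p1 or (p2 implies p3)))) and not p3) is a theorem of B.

Not valid

Tableau for the negation not Box (((not p1 implies not p3) or (p3 implies (p1 or (p2 implies p3)))) and not p3):
1. not Box (((not p1 implies not p3) or (p3 implies (p1 or (p2 implies p3)))) and not p3), u
2. not (((not p1 implies not p3) or (p3 implies (p1 or (p2 implies p3)))) and not p3), v
3. p3, v
Accessibility: uRu, uRv, vRu, vRv
The negation has an open branch (countermodel exists).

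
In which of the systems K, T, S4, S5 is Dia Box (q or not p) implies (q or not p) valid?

S4-tableau for the negation not (Dia Box (q or not p) implies (q or not p)):
1. not (Dia Box (q or not p) implies (q or not p)), w0
2. Dia Box (q or not p), w0
3. not (q or not p), w0
4. not q, w0
5. p, w0
6. Box (q or not p), w1
7. q or not p, w1
8. not p, w1
Accessibility: w0Rw0, w0Rw1, w1Rw1
Complete open branch: countermodel on an S4-frame, so not valid in S4, nor in K, T (the same frame is also a K-frame and a T-frame).
S5-tableau for the negation not (Dia Box (q or not p) implies (q or not p)):
1. not (Dia Box (q or not p) implies (q or not p)), w0
2. Dia Box (q or not p), w0
3. not (q or not p), w0
4. not q, w0
5. p, w0
6. Box (q or not p), w1
7. q or not p, w0
8. q or not p, w1
9. not p, w0
Accessibility: w0Rw0, w0Rw1, w1Rw0, w1Rw1
Branch closes: p and not p both at w0.
Every branch closes (one shown): valid in S5.

S5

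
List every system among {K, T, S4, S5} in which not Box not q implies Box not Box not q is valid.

S5-tableau for the negation not (not Box not q implies Box not Box not q):
1. not (not Box not q implies Box not Box not q), 0
2. not Box not q, 0
3. not Box not Box not q, 0
4. q, 1
5. Box not q, 2
6. not q, 0
7. not q, 1
Accessibility: 0R0, 0R1, 0R2, 1R0, 1R1, 1R2, 2R0, 2R1, 2R2
Branch closes: q and not q both at 1.
Every branch closes (one shown): valid in S5.
S4-tableau for the negation not (not Box not q implies Box not Box not q):
1. not (not Box not q implies Box not Box not q), 0
2. not Box not q, 0
3. not Box not Box not q, 0
4. q, 1
5. Box not q, 2
6. not q, 2
Accessibility: 0R0, 0R1, 0R2, 1R1, 2R2
Complete open branch: countermodel on an S4-frame, so not valid in S4, nor in K, T (the same frame is also a K-frame and a T-frame).

S5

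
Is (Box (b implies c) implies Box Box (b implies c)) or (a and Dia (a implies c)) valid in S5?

Tableau for the negation not ((Box (b implies c) implies Box Box (b implies c)) or (a and Dia (a implies c))):
1. not ((Box (b implies c) implies Box Box (b implies c)) or (a and Dia (a implies c))), 0
2. not (Box (b implies c) implies Box Box (b implies c)), 0
3. not (a and Dia (a implies c)), 0
4. Box (b implies c), 0
5. not Box Box (b implies c), 0
6. b implies c, 0
7. not Dia (a implies c), 0
8. not (a implies c), 0
9. a, 0
10. not c, 0
11. not b, 0
12. not Box (b implies c), 1
13. b implies c, 1
14. not (a implies c), 1
15. a, 1
16. not c, 1
17. not b, 1
18. not (b implies c), 2
19. b, 2
20. not c, 2
21. b implies c, 2
22. not (a implies c), 2
23. a, 2
24. c, 2
Accessibility: 0R0, 0R1, 0R2, 1R0, 1R1, 1R2, 2R0, 2R1, 2R2
Branch closes: c and not c both at 2.
All branches of the negation close; one closing branch shown above.

Valid in S5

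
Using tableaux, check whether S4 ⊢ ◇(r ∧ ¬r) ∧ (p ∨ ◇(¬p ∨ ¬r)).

No, not valid

Tableau for the negation ¬(◇(r ∧ ¬r) ∧ (p ∨ ◇(¬p ∨ ¬r))):
1. ¬(◇(r ∧ ¬r) ∧ (p ∨ ◇(¬p ∨ ¬r))), u
2. ¬◇(r ∧ ¬r), u
3. ¬(r ∧ ¬r), u
4. r, u
Accessibility: uRu
The negation has an open branch (countermodel exists).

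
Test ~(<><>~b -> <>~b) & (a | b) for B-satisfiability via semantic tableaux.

1. ~(<><>~b -> <>~b) & (a | b), u
2. ~(<><>~b -> <>~b), u
3. a | b, u
4. <><>~b, u
5. ~<>~b, u
6. b, u
7. <>~b, v
8. b, v
9. ~b, w
Accessibility: uRu, uRv, vRu, vRv, vRw, wRv, wRw

Satisfiable (open branch found)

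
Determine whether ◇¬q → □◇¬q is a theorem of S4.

No, not valid

Tableau for the negation ¬(◇¬q → □◇¬q):
1. ¬(◇¬q → □◇¬q), 0
2. ◇¬q, 0
3. ¬□◇¬q, 0
4. ¬q, 1
5. ¬◇¬q, 2
6. q, 2
Accessibility: 0R0, 0R1, 0R2, 1R1, 2R2
The negation has an open branch (countermodel exists).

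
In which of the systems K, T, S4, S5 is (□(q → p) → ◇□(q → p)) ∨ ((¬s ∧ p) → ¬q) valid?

T, S4, S5

T-tableau for the negation ¬((□(q → p) → ◇□(q → p)) ∨ ((¬s ∧ p) → ¬q)):
1. ¬((□(q → p) → ◇□(q → p)) ∨ ((¬s ∧ p) → ¬q)), u
2. ¬(□(q → p) → ◇□(q → p)), u
3. ¬((¬s ∧ p) → ¬q), u
4. □(q → p), u
5. ¬◇□(q → p), u
6. ¬s ∧ p, u
7. q, u
8. ¬s, u
9. p, u
10. q → p, u
11. ¬□(q → p), u
12. ¬(q → p), v
13. q, v
14. ¬p, v
15. q → p, v
16. ¬□(q → p), v
17. p, v
Accessibility: uRu, uRv, vRv
Branch closes: p and ¬p both at v.
Every branch closes (one shown): valid in T, hence also in S4, S5 (every theorem of T is a theorem of S4 and S5).
K-tableau for the negation ¬((□(q → p) → ◇□(q → p)) ∨ ((¬s ∧ p) → ¬q)):
1. ¬((□(q → p) → ◇□(q → p)) ∨ ((¬s ∧ p) → ¬q)), u
2. ¬(□(q → p) → ◇□(q → p)), u
3. ¬((¬s ∧ p) → ¬q), u
4. □(q → p), u
5. ¬◇□(q → p), u
6. ¬s ∧ p, u
7. q, u
8. ¬s, u
9. p, u
Complete open branch: countermodel on a K-frame, so not valid in K.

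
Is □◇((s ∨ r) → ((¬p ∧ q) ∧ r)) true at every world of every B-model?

Tableau for the negation ¬□◇((s ∨ r) → ((¬p ∧ q) ∧ r)):
1. ¬□◇((s ∨ r) → ((¬p ∧ q) ∧ r)), w0
2. ¬◇((s ∨ r) → ((¬p ∧ q) ∧ r)), w1
3. ¬((s ∨ r) → ((¬p ∧ q) ∧ r)), w0
4. s ∨ r, w0
5. ¬((¬p ∧ q) ∧ r), w0
6. ¬((s ∨ r) → ((¬p ∧ q) ∧ r)), w1
7. s ∨ r, w1
8. ¬((¬p ∧ q) ∧ r), w1
9. r, w0
10. ¬(¬p ∧ q), w0
11. r, w1
12. ¬(¬p ∧ q), w1
13. ¬q, w0
14. ¬q, w1
Accessibility: w0Rw0, w0Rw1, w1Rw0, w1Rw1
The negation has an open branch (countermodel exists).

No, not valid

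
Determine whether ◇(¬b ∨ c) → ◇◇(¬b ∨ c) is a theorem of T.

Tableau for the negation ¬(◇(¬b ∨ c) → ◇◇(¬b ∨ c)):
1. ¬(◇(¬b ∨ c) → ◇◇(¬b ∨ c)), 0
2. ◇(¬b ∨ c), 0
3. ¬◇◇(¬b ∨ c), 0
4. ¬◇(¬b ∨ c), 0
5. ¬(¬b ∨ c), 0
6. b, 0
7. ¬c, 0
8. ¬b ∨ c, 1
9. ¬◇(¬b ∨ c), 1
10. ¬(¬b ∨ c), 1
11. b, 1
12. ¬c, 1
13. c, 1
Accessibility: 0R0, 0R1, 1R1
Branch closes: c and ¬c both at 1.
All branches of the negation close; one closing branch shown above.

Valid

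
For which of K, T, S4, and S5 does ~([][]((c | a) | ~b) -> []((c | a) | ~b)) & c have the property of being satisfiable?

T-tableau for the formula:
1. ~([][]((c | a) | ~b) -> []((c | a) | ~b)) & c, u
2. ~([][]((c | a) | ~b) -> []((c | a) | ~b)), u
3. c, u
4. [][]((c | a) | ~b), u
5. ~[]((c | a) | ~b), u
6. []((c | a) | ~b), u
7. (c | a) | ~b, u
8. c | a, u
9. a, u
10. ~((c | a) | ~b), v
11. ~(c | a), v
12. b, v
13. ~c, v
14. ~a, v
15. []((c | a) | ~b), v
16. (c | a) | ~b, v
17. c | a, v
18. a, v
Accessibility: uRu, uRv, vRv
Branch closes: a and ~a both at v.
Every branch closes (one shown): unsatisfiable in T, hence also in S4, S5 (every S4/S5-frame is a T-frame).
K-tableau for the formula:
1. ~([][]((c | a) | ~b) -> []((c | a) | ~b)) & c, u
2. ~([][]((c | a) | ~b) -> []((c | a) | ~b)), u
3. c, u
4. [][]((c | a) | ~b), u
5. ~[]((c | a) | ~b), u
6. ~((c | a) | ~b), v
7. ~(c | a), v
8. b, v
9. ~c, v
10. ~a, v
11. []((c | a) | ~b), v
Accessibility: uRv
Complete open branch: satisfiable in K.

K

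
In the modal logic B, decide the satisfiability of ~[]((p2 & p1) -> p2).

Unsatisfiable (every branch closes)

1. ~[]((p2 & p1) -> p2), w0
2. ~((p2 & p1) -> p2), w1   [~[]-rule on 1: fresh world w1, w0Rw1]
3. p2 & p1, w1   [~->-rule on 2]
4. ~p2, w1   [~->-rule on 2]
5. p2, w1   [&-rule on 3]
6. p1, w1   [&-rule on 3]
Accessibility: w0Rw0, w0Rw1, w1Rw0, w1Rw1
Branch closes: p2 and ~p2 both at w1.
(One branch shown.) All branches close.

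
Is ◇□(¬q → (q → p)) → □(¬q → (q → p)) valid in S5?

Tableau for the negation ¬(◇□(¬q → (q → p)) → □(¬q → (q → p))):
1. ¬(◇□(¬q → (q → p)) → □(¬q → (q → p))), w0
2. ◇□(¬q → (q → p)), w0   [¬→-rule on 1]
3. ¬□(¬q → (q → p)), w0   [¬→-rule on 1]
4. □(¬q → (q → p)), w1   [◇-rule on 2: fresh world w1, w0Rw1]
5. ¬q → (q → p), w0   [□-rule on 4 via w1Rw0]
6. ¬q → (q → p), w1   [□-rule on 4 via w1Rw1]
7. q → p, w0   [→-rule on 5 (branches; this branch)]
8. q → p, w1   [→-rule on 6 (branches; this branch)]
9. p, w0   [→-rule on 7 (branches; this branch)]
10. p, w1   [→-rule on 8 (branches; this branch)]
11. ¬(¬q → (q → p)), w2   [¬□-rule on 3: fresh world w2, w0Rw2]
12. ¬q, w2   [¬→-rule on 11]
13. ¬(q → p), w2   [¬→-rule on 11]
14. q, w2   [¬→-rule on 13]
15. ¬p, w2   [¬→-rule on 13]
Accessibility: w0Rw0, w0Rw1, w0Rw2, w1Rw0, w1Rw1, w1Rw2, w2Rw0, w2Rw1, w2Rw2
Branch closes: q and ¬q both at w2.
Every branch of the negation's tableau closes; the branch above is one of them.

Yes, valid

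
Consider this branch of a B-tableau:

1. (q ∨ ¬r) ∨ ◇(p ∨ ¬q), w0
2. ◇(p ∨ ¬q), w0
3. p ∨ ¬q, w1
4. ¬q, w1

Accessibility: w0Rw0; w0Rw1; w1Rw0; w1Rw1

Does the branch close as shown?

Not closed

No atom appears with both signs at the same world.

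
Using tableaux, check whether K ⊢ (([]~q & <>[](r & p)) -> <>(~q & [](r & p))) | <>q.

Yes, valid

Tableau for the negation ~((([]~q & <>[](r & p)) -> <>(~q & [](r & p))) | <>q):
1. ~((([]~q & <>[](r & p)) -> <>(~q & [](r & p))) | <>q), u
2. ~(([]~q & <>[](r & p)) -> <>(~q & [](r & p))), u
3. ~<>q, u
4. []~q & <>[](r & p), u
5. ~<>(~q & [](r & p)), u
6. []~q, u
7. <>[](r & p), u
8. [](r & p), v
9. ~q, v
10. ~(~q & [](r & p)), v
11. ~[](r & p), v
12. ~(r & p), w
13. r & p, w
14. r, w
15. p, w
16. ~p, w
Accessibility: uRv, vRw
Branch closes: p and ~p both at w.
All branches of the negation close; one closing branch shown above.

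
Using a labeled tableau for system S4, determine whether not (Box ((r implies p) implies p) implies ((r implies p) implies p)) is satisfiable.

No, unsatisfiable

1. not (Box ((r implies p) implies p) implies ((r implies p) implies p)), u
2. Box ((r implies p) implies p), u   [neg-implies-rule on 1]
3. not ((r implies p) implies p), u   [neg-implies-rule on 1]
4. r implies p, u   [neg-implies-rule on 3]
5. not p, u   [neg-implies-rule on 3]
6. (r implies p) implies p, u   [Box-rule on 2 via uRu]
7. not r, u   [implies-rule on 4 (branches; this branch)]
8. not (r implies p), u   [implies-rule on 6 (branches; this branch)]
9. r, u   [neg-implies-rule on 8]
Accessibility: uRu
Branch closes: r and not r both at u.
(One branch shown.) All branches close.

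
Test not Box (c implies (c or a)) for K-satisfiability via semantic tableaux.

Unsatisfiable

1. not Box (c implies (c or a)), 0
2. not (c implies (c or a)), 1
3. c, 1
4. not (c or a), 1
5. not c, 1
6. not a, 1
Accessibility: 0R1
Branch closes: c and not c both at 1.
Every branch closes; the branch above is one of them.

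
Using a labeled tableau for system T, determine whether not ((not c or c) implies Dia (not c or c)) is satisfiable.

1. not ((not c or c) implies Dia (not c or c)), w0
2. not c or c, w0
3. not Dia (not c or c), w0
4. not (not c or c), w0
5. c, w0
6. not c, w0
Accessibility: w0Rw0
Branch closes: c and not c both at w0.
(One branch shown.) All branches close.

Unsatisfiable (every branch closes)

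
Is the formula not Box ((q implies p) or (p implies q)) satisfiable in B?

1. not Box ((q implies p) or (p implies q)), w0
2. not ((q implies p) or (p implies q)), w1
3. not (q implies p), w1
4. not (p implies q), w1
5. q, w1
6. not p, w1
7. p, w1
8. not q, w1
Accessibility: w0Rw0, w0Rw1, w1Rw0, w1Rw1
Branch closes: p and not p both at w1.
Every branch closes; the branch above is one of them.

No, unsatisfiable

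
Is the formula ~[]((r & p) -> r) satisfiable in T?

No, unsatisfiable

1. ~[]((r & p) -> r), 0
2. ~((r & p) -> r), 1
3. r & p, 1
4. ~r, 1
5. r, 1
6. p, 1
Accessibility: 0R0, 0R1, 1R1
Branch closes: r and ~r both at 1.
(One branch shown.) All branches close.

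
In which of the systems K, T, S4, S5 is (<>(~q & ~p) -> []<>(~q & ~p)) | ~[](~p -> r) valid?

S5-tableau for the negation ~((<>(~q & ~p) -> []<>(~q & ~p)) | ~[](~p -> r)):
1. ~((<>(~q & ~p) -> []<>(~q & ~p)) | ~[](~p -> r)), u
2. ~(<>(~q & ~p) -> []<>(~q & ~p)), u
3. [](~p -> r), u
4. <>(~q & ~p), u
5. ~[]<>(~q & ~p), u
6. ~p -> r, u
7. r, u
8. ~q & ~p, v
9. ~q, v
10. ~p, v
11. ~p -> r, v
12. r, v
13. ~<>(~q & ~p), w
14. ~p -> r, w
15. ~(~q & ~p), u
16. ~(~q & ~p), v
17. ~(~q & ~p), w
18. r, w
19. p, u
20. p, v
Accessibility: uRu, uRv, uRw, vRu, vRv, vRw, wRu, wRv, wRw
Branch closes: p and ~p both at v.
Every branch closes (one shown): valid in S5.
S4-tableau for the negation ~((<>(~q & ~p) -> []<>(~q & ~p)) | ~[](~p -> r)):
1. ~((<>(~q & ~p) -> []<>(~q & ~p)) | ~[](~p -> r)), u
2. ~(<>(~q & ~p) -> []<>(~q & ~p)), u
3. [](~p -> r), u
4. <>(~q & ~p), u
5. ~[]<>(~q & ~p), u
6. ~p -> r, u
7. r, u
8. ~q & ~p, v
9. ~q, v
10. ~p, v
11. ~p -> r, v
12. r, v
13. ~<>(~q & ~p), w
14. ~p -> r, w
15. ~(~q & ~p), w
16. r, w
17. p, w
Accessibility: uRu, uRv, uRw, vRv, wRw
Complete open branch: countermodel on an S4-frame, so not valid in S4, nor in K, T (the same frame is also a K-frame and a T-frame).

S5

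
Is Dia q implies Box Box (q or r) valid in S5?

Tableau for the negation not (Dia q implies Box Box (q or r)):
1. not (Dia q implies Box Box (q or r)), u
2. Dia q, u
3. not Box Box (q or r), u
4. q, v
5. not Box (q or r), w
6. not (q or r), x
7. not q, x
8. not r, x
Accessibility: uRu, uRv, uRw, uRx, vRu, vRv, vRw, vRx, wRu, wRv, wRw, wRx, xRu, xRv, xRw, xRx
The negation has an open branch (countermodel exists).

Invalid (countermodel exists)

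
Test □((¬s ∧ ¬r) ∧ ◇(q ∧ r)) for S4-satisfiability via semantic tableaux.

Unsatisfiable

1. □((¬s ∧ ¬r) ∧ ◇(q ∧ r)), w0
2. (¬s ∧ ¬r) ∧ ◇(q ∧ r), w0   [□-rule on 1 via w0Rw0]
3. ¬s ∧ ¬r, w0   [∧-rule on 2]
4. ◇(q ∧ r), w0   [∧-rule on 2]
5. ¬s, w0   [∧-rule on 3]
6. ¬r, w0   [∧-rule on 3]
7. q ∧ r, w1   [◇-rule on 4: fresh world w1, w0Rw1]
8. q, w1   [∧-rule on 7]
9. r, w1   [∧-rule on 7]
10. (¬s ∧ ¬r) ∧ ◇(q ∧ r), w1   [□-rule on 1 via w0Rw1]
11. ¬s ∧ ¬r, w1   [∧-rule on 10]
12. ◇(q ∧ r), w1   [∧-rule on 10]
13. ¬s, w1   [∧-rule on 11]
14. ¬r, w1   [∧-rule on 11]
Accessibility: w0Rw0, w0Rw1, w1Rw1
Branch closes: r and ¬r both at w1.
All branches of the tableau close; one closing branch shown above.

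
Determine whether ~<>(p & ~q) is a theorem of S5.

Tableau for the negation <>(p & ~q):
1. <>(p & ~q), w0
2. p & ~q, w1   [<>-rule on 1: fresh world w1, w0Rw1]
3. p, w1   [&-rule on 2]
4. ~q, w1   [&-rule on 2]
Accessibility: w0Rw0, w0Rw1, w1Rw0, w1Rw1
The negation has an open branch (countermodel exists).

Not valid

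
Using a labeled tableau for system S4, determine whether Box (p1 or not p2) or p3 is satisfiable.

1. Box (p1 or not p2) or p3, 0
2. p3, 0
Accessibility: 0R0

Satisfiable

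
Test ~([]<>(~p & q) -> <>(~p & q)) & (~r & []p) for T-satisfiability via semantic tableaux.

1. ~([]<>(~p & q) -> <>(~p & q)) & (~r & []p), w0
2. ~([]<>(~p & q) -> <>(~p & q)), w0
3. ~r & []p, w0
4. []<>(~p & q), w0
5. ~<>(~p & q), w0
6. ~r, w0
7. []p, w0
8. <>(~p & q), w0
9. ~(~p & q), w0
10. p, w0
11. ~q, w0
12. ~p & q, w1
13. ~p, w1
14. q, w1
15. <>(~p & q), w1
16. ~(~p & q), w1
17. p, w1
Accessibility: w0Rw0, w0Rw1, w1Rw1
Branch closes: p and ~p both at w1.
(One branch shown.) All branches close.

Unsatisfiable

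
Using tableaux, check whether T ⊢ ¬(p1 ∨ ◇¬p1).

No, not valid

Tableau for the negation p1 ∨ ◇¬p1:
1. p1 ∨ ◇¬p1, w0
2. ◇¬p1, w0
3. ¬p1, w1
Accessibility: w0Rw0, w0Rw1, w1Rw1
The negation has an open branch (countermodel exists).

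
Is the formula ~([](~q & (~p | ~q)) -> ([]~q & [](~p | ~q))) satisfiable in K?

1. ~([](~q & (~p | ~q)) -> ([]~q & [](~p | ~q))), w0
2. [](~q & (~p | ~q)), w0   [~->-rule on 1]
3. ~([]~q & [](~p | ~q)), w0   [~->-rule on 1]
4. ~[](~p | ~q), w0   [~&-rule on 3 (branches; this branch)]
5. ~(~p | ~q), w1   [~[]-rule on 4: fresh world w1, w0Rw1]
6. p, w1   [~|-rule on 5]
7. q, w1   [~|-rule on 5]
8. ~q & (~p | ~q), w1   [[]-rule on 2 via w0Rw1]
9. ~q, w1   [&-rule on 8]
10. ~p | ~q, w1   [&-rule on 8]
Accessibility: w0Rw1
Branch closes: q and ~q both at w1.
(One branch shown.) All branches close.

Unsatisfiable (every branch closes)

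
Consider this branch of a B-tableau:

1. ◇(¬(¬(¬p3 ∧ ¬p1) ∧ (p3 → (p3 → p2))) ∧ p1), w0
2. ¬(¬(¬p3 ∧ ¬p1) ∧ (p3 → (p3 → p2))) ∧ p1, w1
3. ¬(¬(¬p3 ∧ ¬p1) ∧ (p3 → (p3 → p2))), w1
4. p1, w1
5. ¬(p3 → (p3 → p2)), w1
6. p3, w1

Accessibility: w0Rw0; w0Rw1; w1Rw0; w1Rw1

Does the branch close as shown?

Open

No atom appears with both signs at the same world.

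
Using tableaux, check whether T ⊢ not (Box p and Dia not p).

Yes, valid

Tableau for the negation Box p and Dia not p:
1. Box p and Dia not p, 0
2. Box p, 0
3. Dia not p, 0
4. p, 0
5. not p, 1
6. p, 1
Accessibility: 0R0, 0R1, 1R1
Branch closes: p and not p both at 1.
All branches of the negation close; one closing branch shown above.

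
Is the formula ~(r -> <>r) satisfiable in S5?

1. ~(r -> <>r), u
2. r, u
3. ~<>r, u
4. ~r, u
Accessibility: uRu
Branch closes: r and ~r both at u.
Every branch closes; the branch above is one of them.

Unsatisfiable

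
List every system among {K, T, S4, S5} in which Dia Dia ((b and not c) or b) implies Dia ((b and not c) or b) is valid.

S4, S5

T-tableau for the negation not (Dia Dia ((b and not c) or b) implies Dia ((b and not c) or b)):
1. not (Dia Dia ((b and not c) or b) implies Dia ((b and not c) or b)), 0
2. Dia Dia ((b and not c) or b), 0   [neg-implies-rule on 1]
3. not Dia ((b and not c) or b), 0   [neg-implies-rule on 1]
4. not ((b and not c) or b), 0   [neg-Dia-rule on 3 via 0R0]
5. not (b and not c), 0   [neg-or-rule on 4]
6. not b, 0   [neg-or-rule on 4]
7. c, 0   [neg-and-rule on 5 (branches; this branch)]
8. Dia ((b and not c) or b), 1   [Dia-rule on 2: fresh world 1, 0R1]
9. not ((b and not c) or b), 1   [neg-Dia-rule on 3 via 0R1]
10. not (b and not c), 1   [neg-or-rule on 9]
11. not b, 1   [neg-or-rule on 9]
12. c, 1   [neg-and-rule on 10 (branches; this branch)]
13. (b and not c) or b, 2   [Dia-rule on 8: fresh world 2, 1R2]
14. b, 2   [or-rule on 13 (branches; this branch)]
Accessibility: 0R0, 0R1, 1R1, 1R2, 2R2
Complete open branch: countermodel on a T-frame, so not valid in T, nor in K (the same frame is also a K-frame).
S4-tableau for the negation not (Dia Dia ((b and not c) or b) implies Dia ((b and not c) or b)):
1. not (Dia Dia ((b and not c) or b) implies Dia ((b and not c) or b)), 0
2. Dia Dia ((b and not c) or b), 0   [neg-implies-rule on 1]
3. not Dia ((b and not c) or b), 0   [neg-implies-rule on 1]
4. not ((b and not c) or b), 0   [neg-Dia-rule on 3 via 0R0]
5. not (b and not c), 0   [neg-or-rule on 4]
6. not b, 0   [neg-or-rule on 4]
7. c, 0   [neg-and-rule on 5 (branches; this branch)]
8. Dia ((b and not c) or b), 1   [Dia-rule on 2: fresh world 1, 0R1]
9. not ((b and not c) or b), 1   [neg-Dia-rule on 3 via 0R1]
10. not (b and not c), 1   [neg-or-rule on 9]
11. not b, 1   [neg-or-rule on 9]
12. c, 1   [neg-and-rule on 10 (branches; this branch)]
13. (b and not c) or b, 2   [Dia-rule on 8: fresh world 2, 1R2]
14. not ((b and not c) or b), 2   [neg-Dia-rule on 3 via 0R2]
15. not (b and not c), 2   [neg-or-rule on 14]
16. not b, 2   [neg-or-rule on 14]
17. b and not c, 2   [or-rule on 13 (branches; this branch)]
18. b, 2   [and-rule on 17]
19. not c, 2   [and-rule on 17]
Accessibility: 0R0, 0R1, 0R2, 1R1, 1R2, 2R2
Branch closes: b and not b both at 2.
Every branch closes (one shown): valid in S4, hence also in S5 (every theorem of S4 is a theorem of S5).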